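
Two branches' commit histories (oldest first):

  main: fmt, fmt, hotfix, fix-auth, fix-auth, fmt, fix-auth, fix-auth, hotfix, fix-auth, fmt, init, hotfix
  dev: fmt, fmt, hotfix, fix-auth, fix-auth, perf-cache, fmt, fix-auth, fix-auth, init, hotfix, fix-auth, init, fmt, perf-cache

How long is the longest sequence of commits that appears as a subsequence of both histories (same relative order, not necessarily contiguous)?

11

Taking fmt [1,1]; then fmt [2,2]; then hotfix [3,3]; then fix-auth [4,4]; then fix-auth [5,5]; then fmt [6,7]; then fix-auth [7,8]; then fix-auth [8,9]; then hotfix [9,11]; then fix-auth [10,12]; then fmt [11,14] gives a common subsequence of length 11. Since dp[13][15] = 11, nothing longer is possible.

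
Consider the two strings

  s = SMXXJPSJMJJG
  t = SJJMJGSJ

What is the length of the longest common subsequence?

Taking S [1,1] → J [5,2] → J [8,3] → M [9,4] → J [10,5] → J [11,8] gives a common subsequence of length 6. dp[12][8] = 6 confirms this is the maximum.

6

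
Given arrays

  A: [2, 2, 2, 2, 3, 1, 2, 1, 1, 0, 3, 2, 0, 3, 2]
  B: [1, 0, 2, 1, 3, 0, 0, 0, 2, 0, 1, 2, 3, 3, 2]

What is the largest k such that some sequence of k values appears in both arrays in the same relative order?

Pick 1 (A #6, B #1) → 2 (A #7, B #3) → 1 (A #8, B #4) → 0 (A #10, B #8) → 2 (A #12, B #9) → 0 (A #13, B #10) → 3 (A #14, B #14) → 2 (A #15, B #15); all 8 values appear in both, in order, and the DP table's final entry dp[15][15] is also 8, so no common subsequence is longer.

8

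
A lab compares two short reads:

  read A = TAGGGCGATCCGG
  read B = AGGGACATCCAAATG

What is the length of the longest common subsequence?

Pick A at read A[2]=read B[1], G at read A[3]=read B[2], G at read A[4]=read B[3], G at read A[5]=read B[4], C at read A[6]=read B[6], A at read A[8]=read B[7], T at read A[9]=read B[8], C at read A[10]=read B[9], C at read A[11]=read B[10], G at read A[13]=read B[15]; all 10 bases appear in both, in order, and the DP table's final entry dp[13][15] is also 10, so no common subsequence is longer.

10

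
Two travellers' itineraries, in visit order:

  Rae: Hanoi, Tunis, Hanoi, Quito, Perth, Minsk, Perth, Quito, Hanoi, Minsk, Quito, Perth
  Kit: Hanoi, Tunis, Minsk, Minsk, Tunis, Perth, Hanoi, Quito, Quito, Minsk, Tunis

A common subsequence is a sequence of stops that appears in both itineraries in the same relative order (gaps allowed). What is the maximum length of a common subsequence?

One common subsequence of length 6: Hanoi [1,1], Tunis [2,5], Hanoi [3,7], Quito [4,8], Quito [8,9], Minsk [10,10]. dp[12][11] = 6 confirms this is the maximum.

6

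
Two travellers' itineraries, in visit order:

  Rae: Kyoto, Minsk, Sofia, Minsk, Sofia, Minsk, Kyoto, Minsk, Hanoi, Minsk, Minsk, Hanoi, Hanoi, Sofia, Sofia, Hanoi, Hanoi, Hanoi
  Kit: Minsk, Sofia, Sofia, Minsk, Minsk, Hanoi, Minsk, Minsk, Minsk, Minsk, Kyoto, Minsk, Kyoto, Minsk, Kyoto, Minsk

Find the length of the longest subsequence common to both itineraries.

8

Pick Minsk (Rae #2, Kit #1), Sofia (Rae #3, Kit #3), Minsk (Rae #4, Kit #9), Minsk (Rae #6, Kit #10), Kyoto (Rae #7, Kit #11), Minsk (Rae #8, Kit #12), Minsk (Rae #10, Kit #14), Minsk (Rae #11, Kit #16); all 8 stops appear in both, in order, and the DP table's final entry dp[18][16] is also 8, so no common subsequence is longer.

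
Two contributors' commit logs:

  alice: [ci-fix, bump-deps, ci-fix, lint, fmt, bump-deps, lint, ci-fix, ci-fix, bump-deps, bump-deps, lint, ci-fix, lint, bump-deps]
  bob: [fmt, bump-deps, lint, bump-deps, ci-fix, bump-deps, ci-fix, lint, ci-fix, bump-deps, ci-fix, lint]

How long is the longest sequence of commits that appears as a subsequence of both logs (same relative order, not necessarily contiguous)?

Pick ci-fix (alice #1, bob #5), bump-deps (alice #2, bob #6), ci-fix (alice #3, bob #7), lint (alice #7, bob #8), ci-fix (alice #9, bob #9), bump-deps (alice #11, bob #10), ci-fix (alice #13, bob #11), lint (alice #14, bob #12); all 8 commits appear in both, in order. dp[15][12] = 8 confirms this is the maximum.

8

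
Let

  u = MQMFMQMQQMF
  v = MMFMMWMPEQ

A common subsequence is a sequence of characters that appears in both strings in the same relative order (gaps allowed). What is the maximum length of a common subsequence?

Taking M (u #1, v #1), then M (u #3, v #2), then F (u #4, v #3), then M (u #5, v #5), then M (u #7, v #7), then Q (u #9, v #10) gives a common subsequence of length 6. The LCS DP gives dp[11][10] = 6, so this is optimal.

6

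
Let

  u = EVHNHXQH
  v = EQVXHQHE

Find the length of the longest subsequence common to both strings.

Let dp[i][j] be the LCS length of the first i characters of u and the first j characters of v. dp[i][j] = dp[i-1][j-1]+1 when the i-th and j-th characters match, else max(dp[i-1][j], dp[i][j-1]).
    ·  E  Q  V  X  H  Q  H  E
 ·  0  0  0  0  0  0  0  0  0
 E  0  1  1  1  1  1  1  1  1
 V  0  1  1  2  2  2  2  2  2
 H  0  1  1  2  2  3  3  3  3
 N  0  1  1  2  2  3  3  3  3
 H  0  1  1  2  2  3  3  4  4
 X  0  1  1  2  3  3  3  4  4
 Q  0  1  2  2  3  3  4  4  4
 H  0  1  2  2  3  4  4  5  5
dp[8][8] = 5. One LCS (by backtracking along matches): EVHQH.

5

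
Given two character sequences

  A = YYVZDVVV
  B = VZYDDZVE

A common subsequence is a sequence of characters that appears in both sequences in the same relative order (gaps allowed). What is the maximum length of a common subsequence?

4

Taking V at A[3]=B[1] → Z at A[4]=B[2] → D at A[5]=B[5] → V at A[6]=B[7] gives a common subsequence of length 4. dp[8][8] = 4 confirms this is the maximum.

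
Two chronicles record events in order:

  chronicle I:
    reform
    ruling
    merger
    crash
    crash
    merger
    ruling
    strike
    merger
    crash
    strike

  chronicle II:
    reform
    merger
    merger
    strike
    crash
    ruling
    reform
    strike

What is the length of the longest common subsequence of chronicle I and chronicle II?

One common subsequence of length 6: reform (chronicle I #1, chronicle II #1), then merger (chronicle I #3, chronicle II #2), then merger (chronicle I #6, chronicle II #3), then strike (chronicle I #8, chronicle II #4), then crash (chronicle I #10, chronicle II #5), then strike (chronicle I #11, chronicle II #8). Since dp[11][8] = 6, nothing longer is possible.

6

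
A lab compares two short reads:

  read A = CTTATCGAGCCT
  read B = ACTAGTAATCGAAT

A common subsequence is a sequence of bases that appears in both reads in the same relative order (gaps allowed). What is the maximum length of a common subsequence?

9

Taking C at read A[1]=read B[2], T at read A[2]=read B[3], T at read A[3]=read B[6], A at read A[4]=read B[8], T at read A[5]=read B[9], C at read A[6]=read B[10], G at read A[7]=read B[11], A at read A[8]=read B[13], T at read A[12]=read B[14] gives a common subsequence of length 9, and the DP table's final entry dp[12][14] is also 9, so no common subsequence is longer.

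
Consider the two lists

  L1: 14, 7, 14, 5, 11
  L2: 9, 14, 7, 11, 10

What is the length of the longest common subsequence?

Match 14 [1,2], then 7 [2,3], then 11 [5,4] — 3 values in the same relative order in both. The LCS DP gives dp[5][5] = 3, so this is optimal.

3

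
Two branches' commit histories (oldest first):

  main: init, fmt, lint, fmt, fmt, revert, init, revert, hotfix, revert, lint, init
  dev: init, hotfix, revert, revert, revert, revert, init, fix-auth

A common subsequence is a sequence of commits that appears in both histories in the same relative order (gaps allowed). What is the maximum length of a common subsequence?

5

One common subsequence of length 5: init (main #1, dev #1); then revert (main #6, dev #4); then revert (main #8, dev #5); then revert (main #10, dev #6); then init (main #12, dev #7). The LCS DP gives dp[12][8] = 5, so this is optimal.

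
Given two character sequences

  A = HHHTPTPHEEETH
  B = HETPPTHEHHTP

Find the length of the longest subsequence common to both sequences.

7

Taking H at A[1]=B[1]; then T at A[4]=B[3]; then P at A[5]=B[5]; then T at A[6]=B[6]; then H at A[8]=B[7]; then E at A[9]=B[8]; then T at A[12]=B[11] gives a common subsequence of length 7. dp[13][12] = 7 confirms this is the maximum.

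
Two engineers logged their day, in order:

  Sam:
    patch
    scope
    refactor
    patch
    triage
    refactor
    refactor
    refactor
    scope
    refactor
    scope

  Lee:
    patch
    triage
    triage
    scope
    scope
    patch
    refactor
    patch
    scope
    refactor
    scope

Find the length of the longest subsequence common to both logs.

One common subsequence of length 7: patch (Sam #1, Lee #1); then scope (Sam #2, Lee #5); then refactor (Sam #3, Lee #7); then patch (Sam #4, Lee #8); then scope (Sam #9, Lee #9); then refactor (Sam #10, Lee #10); then scope (Sam #11, Lee #11). dp[11][11] = 7 confirms this is the maximum.

7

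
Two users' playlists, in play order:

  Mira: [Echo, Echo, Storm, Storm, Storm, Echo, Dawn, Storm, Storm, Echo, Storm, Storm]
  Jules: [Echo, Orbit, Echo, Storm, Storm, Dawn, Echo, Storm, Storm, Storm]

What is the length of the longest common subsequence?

One common subsequence of length 8: Echo [1,1], then Echo [2,3], then Storm [3,4], then Storm [4,5], then Echo [6,7], then Storm [9,8], then Storm [11,9], then Storm [12,10], and the DP table's final entry dp[12][10] is also 8, so no common subsequence is longer.

8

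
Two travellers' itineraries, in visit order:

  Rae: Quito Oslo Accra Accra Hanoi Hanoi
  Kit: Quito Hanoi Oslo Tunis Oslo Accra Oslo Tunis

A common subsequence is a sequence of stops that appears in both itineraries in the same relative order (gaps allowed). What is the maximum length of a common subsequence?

Pick Quito [1,1] → Oslo [2,5] → Accra [3,6]; all 3 stops appear in both, in order. Since dp[6][8] = 3, nothing longer is possible.

3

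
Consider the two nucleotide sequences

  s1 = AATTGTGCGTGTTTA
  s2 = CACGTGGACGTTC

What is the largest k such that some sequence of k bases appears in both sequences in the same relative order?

Taking A (s1 #1, s2 #2), then T (s1 #4, s2 #5), then G (s1 #5, s2 #6), then G (s1 #7, s2 #7), then C (s1 #8, s2 #9), then G (s1 #9, s2 #10), then T (s1 #10, s2 #11), then T (s1 #12, s2 #12) gives a common subsequence of length 8. Since dp[15][13] = 8, nothing longer is possible.

8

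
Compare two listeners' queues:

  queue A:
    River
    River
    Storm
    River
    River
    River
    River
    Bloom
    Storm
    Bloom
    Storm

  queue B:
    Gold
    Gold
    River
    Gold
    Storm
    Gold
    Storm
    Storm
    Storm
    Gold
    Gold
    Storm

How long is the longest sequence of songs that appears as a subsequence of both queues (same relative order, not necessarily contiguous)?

One common subsequence of length 4: River (queue A #1, queue B #3) → Storm (queue A #3, queue B #8) → Storm (queue A #9, queue B #9) → Storm (queue A #11, queue B #12). Since dp[11][12] = 4, nothing longer is possible.

4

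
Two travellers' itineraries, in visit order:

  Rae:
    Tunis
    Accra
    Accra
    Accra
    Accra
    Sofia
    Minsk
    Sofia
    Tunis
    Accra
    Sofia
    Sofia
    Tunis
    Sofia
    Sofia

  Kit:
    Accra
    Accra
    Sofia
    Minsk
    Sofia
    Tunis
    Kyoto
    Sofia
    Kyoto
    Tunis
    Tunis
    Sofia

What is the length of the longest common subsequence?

One common subsequence of length 9: Accra (Rae #4, Kit #1) → Accra (Rae #5, Kit #2) → Sofia (Rae #6, Kit #3) → Minsk (Rae #7, Kit #4) → Sofia (Rae #8, Kit #5) → Tunis (Rae #9, Kit #6) → Sofia (Rae #11, Kit #8) → Tunis (Rae #13, Kit #11) → Sofia (Rae #15, Kit #12). dp[15][12] = 9 confirms this is the maximum.

9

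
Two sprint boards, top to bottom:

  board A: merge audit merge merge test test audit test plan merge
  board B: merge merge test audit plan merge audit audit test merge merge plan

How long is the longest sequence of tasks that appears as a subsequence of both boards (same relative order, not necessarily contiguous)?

6

One common subsequence of length 6: merge [1,2] → audit [2,4] → merge [3,6] → audit [7,8] → test [8,9] → plan [9,12]. dp[10][12] = 6 confirms this is the maximum.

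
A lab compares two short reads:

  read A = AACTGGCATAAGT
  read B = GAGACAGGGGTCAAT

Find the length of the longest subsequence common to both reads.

Match A [1,2] → A [2,4] → C [3,5] → G [5,9] → G [6,10] → C [7,12] → A [10,13] → A [11,14] → T [13,15] — 9 bases in the same relative order in both, and the DP table's final entry dp[13][15] is also 9, so no common subsequence is longer.

9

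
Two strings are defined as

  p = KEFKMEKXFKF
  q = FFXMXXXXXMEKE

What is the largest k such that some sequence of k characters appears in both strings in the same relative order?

4

Let dp[i][j] be the LCS length of the first i characters of p and the first j characters of q. dp[i][j] = dp[i-1][j-1]+1 when the i-th and j-th characters match, else max(dp[i-1][j], dp[i][j-1]).
    ·  F  F  X  M  X  X  X  X  X  M  E  K  E
 ·  0  0  0  0  0  0  0  0  0  0  0  0  0  0
 K  0  0  0  0  0  0  0  0  0  0  0  0  1  1
 E  0  0  0  0  0  0  0  0  0  0  0  1  1  2
 F  0  1  1  1  1  1  1  1  1  1  1  1  1  2
 K  0  1  1  1  1  1  1  1  1  1  1  1  2  2
 M  0  1  1  1  2  2  2  2  2  2  2  2  2  2
 E  0  1  1  1  2  2  2  2  2  2  2  3  3  3
 K  0  1  1  1  2  2  2  2  2  2  2  3  4  4
 X  0  1  1  2  2  3  3  3  3  3  3  3  4  4
 F  0  1  2  2  2  3  3  3  3  3  3  3  4  4
 K  0  1  2  2  2  3  3  3  3  3  3  3  4  4
 F  0  1  2  2  2  3  3  3  3  3  3  3  4  4
dp[11][13] = 4. One LCS (by backtracking along matches): FMEK.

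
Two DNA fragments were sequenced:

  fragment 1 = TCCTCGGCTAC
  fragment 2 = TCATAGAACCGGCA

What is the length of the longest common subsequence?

Pick T (fragment 1 #1, fragment 2 #1) → C (fragment 1 #2, fragment 2 #2) → C (fragment 1 #3, fragment 2 #9) → C (fragment 1 #5, fragment 2 #10) → G (fragment 1 #6, fragment 2 #11) → G (fragment 1 #7, fragment 2 #12) → C (fragment 1 #8, fragment 2 #13) → A (fragment 1 #10, fragment 2 #14); all 8 bases appear in both, in order. Since dp[11][14] = 8, nothing longer is possible.

8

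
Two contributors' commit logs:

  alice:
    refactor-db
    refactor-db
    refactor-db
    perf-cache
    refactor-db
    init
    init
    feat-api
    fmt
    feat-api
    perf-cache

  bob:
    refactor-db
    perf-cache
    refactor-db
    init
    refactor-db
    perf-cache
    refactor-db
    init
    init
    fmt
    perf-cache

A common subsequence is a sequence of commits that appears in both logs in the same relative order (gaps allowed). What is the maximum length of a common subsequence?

Match refactor-db at alice[1]=bob[1], then refactor-db at alice[2]=bob[3], then refactor-db at alice[3]=bob[5], then perf-cache at alice[4]=bob[6], then refactor-db at alice[5]=bob[7], then init at alice[6]=bob[8], then init at alice[7]=bob[9], then fmt at alice[9]=bob[10], then perf-cache at alice[11]=bob[11] — 9 commits in the same relative order in both. The LCS DP gives dp[11][11] = 9, so this is optimal.

9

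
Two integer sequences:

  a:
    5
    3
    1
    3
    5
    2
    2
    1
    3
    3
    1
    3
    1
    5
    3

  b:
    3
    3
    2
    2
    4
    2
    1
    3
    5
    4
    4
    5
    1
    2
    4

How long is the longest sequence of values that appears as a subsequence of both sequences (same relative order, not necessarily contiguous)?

7

Pick 3 (a #2, b #1); then 3 (a #4, b #2); then 2 (a #6, b #4); then 2 (a #7, b #6); then 1 (a #8, b #7); then 3 (a #9, b #8); then 1 (a #11, b #13); all 7 values appear in both, in order. The LCS DP gives dp[15][15] = 7, so this is optimal.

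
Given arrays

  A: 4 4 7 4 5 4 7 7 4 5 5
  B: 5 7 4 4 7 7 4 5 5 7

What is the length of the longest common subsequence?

Pick 7 (A #3, B #2), 4 (A #4, B #3), 4 (A #6, B #4), 7 (A #7, B #5), 7 (A #8, B #6), 4 (A #9, B #7), 5 (A #10, B #8), 5 (A #11, B #9); all 8 values appear in both, in order. Since dp[11][10] = 8, nothing longer is possible.

8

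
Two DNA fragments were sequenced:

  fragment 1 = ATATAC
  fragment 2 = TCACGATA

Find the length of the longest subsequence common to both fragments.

Let dp[i][j] be the LCS length of the first i bases of fragment 1 and the first j bases of fragment 2. dp[i][j] = dp[i-1][j-1]+1 when the i-th and j-th bases match, else max(dp[i-1][j], dp[i][j-1]).
    ·  T  C  A  C  G  A  T  A
 ·  0  0  0  0  0  0  0  0  0
 A  0  0  0  1  1  1  1  1  1
 T  0  1  1  1  1  1  1  2  2
 A  0  1  1  2  2  2  2  2  3
 T  0  1  1  2  2  2  2  3  3
 A  0  1  1  2  2  2  3  3  4
 C  0  1  2  2  3  3  3  3  4
dp[6][8] = 4. One LCS (by backtracking along matches): AATA.

4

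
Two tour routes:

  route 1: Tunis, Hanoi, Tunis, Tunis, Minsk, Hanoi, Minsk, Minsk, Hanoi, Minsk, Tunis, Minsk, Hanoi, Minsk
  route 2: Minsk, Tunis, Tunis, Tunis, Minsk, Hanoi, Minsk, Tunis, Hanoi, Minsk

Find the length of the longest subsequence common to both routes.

9

Match Tunis [1,2]; then Tunis [3,3]; then Tunis [4,4]; then Minsk [8,5]; then Hanoi [9,6]; then Minsk [10,7]; then Tunis [11,8]; then Hanoi [13,9]; then Minsk [14,10] — 9 stops in the same relative order in both, and the DP table's final entry dp[14][10] is also 9, so no common subsequence is longer.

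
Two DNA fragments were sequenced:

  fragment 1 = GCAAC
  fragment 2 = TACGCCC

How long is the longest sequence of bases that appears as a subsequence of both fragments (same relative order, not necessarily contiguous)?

3

One common subsequence of length 3: G at fragment 1[1]=fragment 2[4]; then C at fragment 1[2]=fragment 2[6]; then C at fragment 1[5]=fragment 2[7]. Since dp[5][7] = 3, nothing longer is possible.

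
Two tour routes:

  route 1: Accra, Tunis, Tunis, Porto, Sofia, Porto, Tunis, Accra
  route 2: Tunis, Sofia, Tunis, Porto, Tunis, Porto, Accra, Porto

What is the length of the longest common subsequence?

5

Taking Tunis (route 1 #2, route 2 #1), Tunis (route 1 #3, route 2 #3), Porto (route 1 #4, route 2 #4), Porto (route 1 #6, route 2 #6), Accra (route 1 #8, route 2 #7) gives a common subsequence of length 5. Since dp[8][8] = 5, nothing longer is possible.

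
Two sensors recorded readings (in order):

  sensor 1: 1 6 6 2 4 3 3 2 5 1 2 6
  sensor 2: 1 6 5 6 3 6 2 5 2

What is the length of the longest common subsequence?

Let dp[i][j] be the LCS length of the first i values of sensor 1 and the first j values of sensor 2. dp[i][j] = dp[i-1][j-1]+1 when the i-th and j-th values match, else max(dp[i-1][j], dp[i][j-1]).
    ·  1  6  5  6  3  6  2  5  2
 ·  0  0  0  0  0  0  0  0  0  0
 1  0  1  1  1  1  1  1  1  1  1
 6  0  1  2  2  2  2  2  2  2  2
 6  0  1  2  2  3  3  3  3  3  3
 2  0  1  2  2  3  3  3  4  4  4
 4  0  1  2  2  3  3  3  4  4  4
 3  0  1  2  2  3  4  4  4  4  4
 3  0  1  2  2  3  4  4  4  4  4
 2  0  1  2  2  3  4  4  5  5  5
 5  0  1  2  3  3  4  4  5  6  6
 1  0  1  2  3  3  4  4  5  6  6
 2  0  1  2  3  3  4  4  5  6  7
 6  0  1  2  3  4  4  5  5  6  7
dp[12][9] = 7. One LCS (by backtracking along matches): 1, 6, 6, 3, 2, 5, 2.

7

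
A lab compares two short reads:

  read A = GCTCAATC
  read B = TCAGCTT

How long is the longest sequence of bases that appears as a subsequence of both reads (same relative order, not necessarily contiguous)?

Let dp[i][j] be the LCS length of the first i bases of read A and the first j bases of read B. dp[i][j] = dp[i-1][j-1]+1 when the i-th and j-th bases match, else max(dp[i-1][j], dp[i][j-1]).
    ·  T  C  A  G  C  T  T
 ·  0  0  0  0  0  0  0  0
 G  0  0  0  0  1  1  1  1
 C  0  0  1  1  1  2  2  2
 T  0  1  1  1  1  2  3  3
 C  0  1  2  2  2  2  3  3
 A  0  1  2  3  3  3  3  3
 A  0  1  2  3  3  3  3  3
 T  0  1  2  3  3  3  4  4
 C  0  1  2  3  3  4  4  4
dp[8][7] = 4. One LCS (by backtracking along matches): GCTT.

4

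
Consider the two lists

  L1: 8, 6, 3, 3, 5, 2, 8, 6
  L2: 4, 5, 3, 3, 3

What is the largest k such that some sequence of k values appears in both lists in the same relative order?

2

Let dp[i][j] be the LCS length of the first i values of L1 and the first j values of L2. dp[i][j] = dp[i-1][j-1]+1 when the i-th and j-th values match, else max(dp[i-1][j], dp[i][j-1]).
    ·  4  5  3  3  3
 ·  0  0  0  0  0  0
 8  0  0  0  0  0  0
 6  0  0  0  0  0  0
 3  0  0  0  1  1  1
 3  0  0  0  1  2  2
 5  0  0  1  1  2  2
 2  0  0  1  1  2  2
 8  0  0  1  1  2  2
 6  0  0  1  1  2  2
dp[8][5] = 2. One LCS (by backtracking along matches): 3, 3.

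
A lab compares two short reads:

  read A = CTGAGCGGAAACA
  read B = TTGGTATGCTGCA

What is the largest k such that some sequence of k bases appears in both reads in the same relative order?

8

One common subsequence of length 8: T [2,2], then G [3,4], then A [4,6], then G [5,8], then C [6,9], then G [8,11], then C [12,12], then A [13,13]. The LCS DP gives dp[13][13] = 8, so this is optimal.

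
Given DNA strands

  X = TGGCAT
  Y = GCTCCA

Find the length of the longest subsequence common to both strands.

3

One common subsequence of length 3: T (X #1, Y #3) → C (X #4, Y #5) → A (X #5, Y #6). Since dp[6][6] = 3, nothing longer is possible.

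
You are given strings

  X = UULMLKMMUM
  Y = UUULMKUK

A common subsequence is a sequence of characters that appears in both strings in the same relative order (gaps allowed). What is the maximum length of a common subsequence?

6

Let dp[i][j] be the LCS length of the first i characters of X and the first j characters of Y. dp[i][j] = dp[i-1][j-1]+1 when the i-th and j-th characters match, else max(dp[i-1][j], dp[i][j-1]).
    ·  U  U  U  L  M  K  U  K
 ·  0  0  0  0  0  0  0  0  0
 U  0  1  1  1  1  1  1  1  1
 U  0  1  2  2  2  2  2  2  2
 L  0  1  2  2  3  3  3  3  3
 M  0  1  2  2  3  4  4  4  4
 L  0  1  2  2  3  4  4  4  4
 K  0  1  2  2  3  4  5  5  5
 M  0  1  2  2  3  4  5  5  5
 M  0  1  2  2  3  4  5  5  5
 U  0  1  2  3  3  4  5  6  6
 M  0  1  2  3  3  4  5  6  6
dp[10][8] = 6. One LCS (by backtracking along matches): UULMKU.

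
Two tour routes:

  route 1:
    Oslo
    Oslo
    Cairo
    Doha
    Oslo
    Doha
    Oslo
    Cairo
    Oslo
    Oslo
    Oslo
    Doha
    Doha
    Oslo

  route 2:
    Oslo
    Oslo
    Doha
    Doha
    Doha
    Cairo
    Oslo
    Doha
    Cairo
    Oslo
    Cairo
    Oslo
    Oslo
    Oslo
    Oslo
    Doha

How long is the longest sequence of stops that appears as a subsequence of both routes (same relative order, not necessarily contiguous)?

Match Oslo at route 1[1]=route 2[1], then Oslo at route 1[2]=route 2[2], then Cairo at route 1[3]=route 2[6], then Oslo at route 1[5]=route 2[7], then Doha at route 1[6]=route 2[8], then Oslo at route 1[7]=route 2[10], then Cairo at route 1[8]=route 2[11], then Oslo at route 1[9]=route 2[13], then Oslo at route 1[10]=route 2[14], then Oslo at route 1[11]=route 2[15], then Doha at route 1[13]=route 2[16] — 11 stops in the same relative order in both, and the DP table's final entry dp[14][16] is also 11, so no common subsequence is longer.

11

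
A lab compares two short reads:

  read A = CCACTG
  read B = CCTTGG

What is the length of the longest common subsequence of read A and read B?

4

Let dp[i][j] be the LCS length of the first i bases of read A and the first j bases of read B. dp[i][j] = dp[i-1][j-1]+1 when the i-th and j-th bases match, else max(dp[i-1][j], dp[i][j-1]).
    ·  C  C  T  T  G  G
 ·  0  0  0  0  0  0  0
 C  0  1  1  1  1  1  1
 C  0  1  2  2  2  2  2
 A  0  1  2  2  2  2  2
 C  0  1  2  2  2  2  2
 T  0  1  2  3  3  3  3
 G  0  1  2  3  3  4  4
dp[6][6] = 4. One LCS (by backtracking along matches): CCTG.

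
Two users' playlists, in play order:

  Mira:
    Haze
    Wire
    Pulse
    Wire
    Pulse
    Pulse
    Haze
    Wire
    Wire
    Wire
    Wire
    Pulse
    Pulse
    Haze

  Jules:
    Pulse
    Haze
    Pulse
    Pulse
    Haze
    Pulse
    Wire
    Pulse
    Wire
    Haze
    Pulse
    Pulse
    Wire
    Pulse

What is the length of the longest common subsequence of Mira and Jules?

8

Match Haze (Mira #1, Jules #5); then Wire (Mira #2, Jules #7); then Pulse (Mira #3, Jules #8); then Wire (Mira #4, Jules #9); then Pulse (Mira #5, Jules #11); then Pulse (Mira #6, Jules #12); then Wire (Mira #11, Jules #13); then Pulse (Mira #13, Jules #14) — 8 songs in the same relative order in both. The LCS DP gives dp[14][14] = 8, so this is optimal.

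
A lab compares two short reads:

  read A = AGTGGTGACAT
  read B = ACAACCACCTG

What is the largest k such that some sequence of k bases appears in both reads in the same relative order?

One common subsequence of length 5: A (read A #1, read B #3), then A (read A #8, read B #4), then C (read A #9, read B #6), then A (read A #10, read B #7), then T (read A #11, read B #10). The LCS DP gives dp[11][11] = 5, so this is optimal.

5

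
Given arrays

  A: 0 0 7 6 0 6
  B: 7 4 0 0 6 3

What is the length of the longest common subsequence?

3

Pick 0 at A[1]=B[3]; then 0 at A[2]=B[4]; then 6 at A[4]=B[5]; all 3 values appear in both, in order, and the DP table's final entry dp[6][6] is also 3, so no common subsequence is longer.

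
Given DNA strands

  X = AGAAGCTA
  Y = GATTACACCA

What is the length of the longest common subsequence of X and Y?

One common subsequence of length 5: A at X[1]=Y[2], then A at X[3]=Y[5], then A at X[4]=Y[7], then C at X[6]=Y[9], then A at X[8]=Y[10], and the DP table's final entry dp[8][10] is also 5, so no common subsequence is longer.

5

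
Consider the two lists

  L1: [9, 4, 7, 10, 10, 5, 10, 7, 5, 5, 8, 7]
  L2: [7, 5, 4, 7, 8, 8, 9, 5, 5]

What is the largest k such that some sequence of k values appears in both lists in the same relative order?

Let dp[i][j] be the LCS length of the first i values of L1 and the first j values of L2. dp[i][j] = dp[i-1][j-1]+1 when the i-th and j-th values match, else max(dp[i-1][j], dp[i][j-1]).
    ·  7  5  4  7  8  8  9  5  5
 ·  0  0  0  0  0  0  0  0  0  0
 9  0  0  0  0  0  0  0  1  1  1
 4  0  0  0  1  1  1  1  1  1  1
 7  0  1  1  1  2  2  2  2  2  2
10  0  1  1  1  2  2  2  2  2  2
10  0  1  1  1  2  2  2  2  2  2
 5  0  1  2  2  2  2  2  2  3  3
10  0  1  2  2  2  2  2  2  3  3
 7  0  1  2  2  3  3  3  3  3  3
 5  0  1  2  2  3  3  3  3  4  4
 5  0  1  2  2  3  3  3  3  4  5
 8  0  1  2  2  3  4  4  4  4  5
 7  0  1  2  2  3  4  4  4  4  5
dp[12][9] = 5. One LCS (by backtracking along matches): 7, 5, 7, 5, 5.

5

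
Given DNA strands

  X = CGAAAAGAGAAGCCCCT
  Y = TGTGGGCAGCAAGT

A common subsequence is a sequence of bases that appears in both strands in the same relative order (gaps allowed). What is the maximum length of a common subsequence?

8

Pick G [2,5], G [7,6], A [8,8], G [9,9], A [10,11], A [11,12], G [12,13], T [17,14]; all 8 bases appear in both, in order. Since dp[17][14] = 8, nothing longer is possible.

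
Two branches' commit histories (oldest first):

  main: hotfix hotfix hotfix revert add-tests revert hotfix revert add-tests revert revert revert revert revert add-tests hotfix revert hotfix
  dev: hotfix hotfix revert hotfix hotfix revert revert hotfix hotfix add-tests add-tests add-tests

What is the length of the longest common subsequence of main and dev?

Taking hotfix at main[1]=dev[2]; then hotfix at main[2]=dev[4]; then hotfix at main[3]=dev[5]; then revert at main[4]=dev[6]; then revert at main[6]=dev[7]; then hotfix at main[7]=dev[9]; then add-tests at main[9]=dev[11]; then add-tests at main[15]=dev[12] gives a common subsequence of length 8. Since dp[18][12] = 8, nothing longer is possible.

8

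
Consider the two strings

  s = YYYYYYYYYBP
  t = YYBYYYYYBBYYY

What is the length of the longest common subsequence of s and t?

9

Match Y [1,2] → Y [2,4] → Y [3,5] → Y [4,6] → Y [5,7] → Y [6,8] → Y [7,11] → Y [8,12] → Y [9,13] — 9 characters in the same relative order in both. The LCS DP gives dp[11][13] = 9, so this is optimal.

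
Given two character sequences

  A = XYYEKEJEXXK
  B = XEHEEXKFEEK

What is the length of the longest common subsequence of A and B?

6

Let dp[i][j] be the LCS length of the first i characters of A and the first j characters of B. dp[i][j] = dp[i-1][j-1]+1 when the i-th and j-th characters match, else max(dp[i-1][j], dp[i][j-1]).
    ·  X  E  H  E  E  X  K  F  E  E  K
 ·  0  0  0  0  0  0  0  0  0  0  0  0
 X  0  1  1  1  1  1  1  1  1  1  1  1
 Y  0  1  1  1  1  1  1  1  1  1  1  1
 Y  0  1  1  1  1  1  1  1  1  1  1  1
 E  0  1  2  2  2  2  2  2  2  2  2  2
 K  0  1  2  2  2  2  2  3  3  3  3  3
 E  0  1  2  2  3  3  3  3  3  4  4  4
 J  0  1  2  2  3  3  3  3  3  4  4  4
 E  0  1  2  2  3  4  4  4  4  4  5  5
 X  0  1  2  2  3  4  5  5  5  5  5  5
 X  0  1  2  2  3  4  5  5  5  5  5  5
 K  0  1  2  2  3  4  5  6  6  6  6  6
dp[11][11] = 6. One LCS (by backtracking along matches): XEKEEK.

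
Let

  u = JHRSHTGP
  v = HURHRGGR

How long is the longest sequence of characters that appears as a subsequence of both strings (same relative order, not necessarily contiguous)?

Pick H (u #2, v #1); then R (u #3, v #3); then H (u #5, v #4); then G (u #7, v #7); all 4 characters appear in both, in order. dp[8][8] = 4 confirms this is the maximum.

4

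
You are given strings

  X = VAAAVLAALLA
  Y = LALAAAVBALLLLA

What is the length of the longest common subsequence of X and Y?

8

Pick A [2,4], A [3,5], A [4,6], V [5,7], L [6,11], L [9,12], L [10,13], A [11,14]; all 8 characters appear in both, in order, and the DP table's final entry dp[11][14] is also 8, so no common subsequence is longer.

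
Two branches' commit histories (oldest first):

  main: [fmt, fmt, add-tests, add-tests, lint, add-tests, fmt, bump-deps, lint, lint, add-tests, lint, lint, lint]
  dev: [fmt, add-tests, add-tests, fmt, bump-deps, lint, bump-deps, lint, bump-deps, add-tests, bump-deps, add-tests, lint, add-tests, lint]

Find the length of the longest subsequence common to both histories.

Pick fmt [2,1], then add-tests [4,2], then add-tests [6,3], then fmt [7,4], then bump-deps [8,5], then lint [9,6], then lint [10,8], then add-tests [11,12], then lint [12,13], then lint [14,15]; all 10 commits appear in both, in order, and the DP table's final entry dp[14][15] is also 10, so no common subsequence is longer.

10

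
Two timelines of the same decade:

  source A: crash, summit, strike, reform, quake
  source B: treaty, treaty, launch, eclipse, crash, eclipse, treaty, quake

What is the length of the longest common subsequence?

Match crash at source A[1]=source B[5] → quake at source A[5]=source B[8] — 2 events in the same relative order in both. Since dp[5][8] = 2, nothing longer is possible.

2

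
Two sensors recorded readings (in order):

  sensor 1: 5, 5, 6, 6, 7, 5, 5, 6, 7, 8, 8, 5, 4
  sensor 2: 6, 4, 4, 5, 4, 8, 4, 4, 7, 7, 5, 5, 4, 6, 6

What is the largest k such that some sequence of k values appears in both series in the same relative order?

Taking 5 at sensor 1[1]=sensor 2[4] → 7 at sensor 1[5]=sensor 2[10] → 5 at sensor 1[6]=sensor 2[11] → 5 at sensor 1[7]=sensor 2[12] → 6 at sensor 1[8]=sensor 2[15] gives a common subsequence of length 5. dp[13][15] = 5 confirms this is the maximum.

5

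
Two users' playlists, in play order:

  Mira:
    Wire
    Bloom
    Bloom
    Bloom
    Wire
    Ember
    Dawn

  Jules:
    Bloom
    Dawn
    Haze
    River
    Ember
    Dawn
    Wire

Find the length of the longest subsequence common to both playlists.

3

Taking Bloom (Mira #2, Jules #1); then Ember (Mira #6, Jules #5); then Dawn (Mira #7, Jules #6) gives a common subsequence of length 3. The LCS DP gives dp[7][7] = 3, so this is optimal.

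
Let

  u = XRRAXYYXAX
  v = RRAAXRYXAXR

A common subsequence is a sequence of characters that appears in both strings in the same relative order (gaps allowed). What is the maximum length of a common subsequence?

8

Taking R [2,1]; then R [3,2]; then A [4,4]; then X [5,5]; then Y [7,7]; then X [8,8]; then A [9,9]; then X [10,10] gives a common subsequence of length 8. The LCS DP gives dp[10][11] = 8, so this is optimal.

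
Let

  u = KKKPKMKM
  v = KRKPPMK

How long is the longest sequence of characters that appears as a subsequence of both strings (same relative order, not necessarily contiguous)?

5

Match K at u[1]=v[1]; then K at u[2]=v[3]; then P at u[4]=v[5]; then M at u[6]=v[6]; then K at u[7]=v[7] — 5 characters in the same relative order in both. Since dp[8][7] = 5, nothing longer is possible.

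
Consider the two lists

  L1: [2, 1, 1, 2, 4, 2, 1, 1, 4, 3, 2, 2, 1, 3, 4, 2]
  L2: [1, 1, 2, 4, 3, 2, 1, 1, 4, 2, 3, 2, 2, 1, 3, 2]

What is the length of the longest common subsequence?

14

Match 1 at L1[2]=L2[1], 1 at L1[3]=L2[2], 2 at L1[4]=L2[3], 4 at L1[5]=L2[4], 2 at L1[6]=L2[6], 1 at L1[7]=L2[7], 1 at L1[8]=L2[8], 4 at L1[9]=L2[9], 3 at L1[10]=L2[11], 2 at L1[11]=L2[12], 2 at L1[12]=L2[13], 1 at L1[13]=L2[14], 3 at L1[14]=L2[15], 2 at L1[16]=L2[16] — 14 values in the same relative order in both, and the DP table's final entry dp[16][16] is also 14, so no common subsequence is longer.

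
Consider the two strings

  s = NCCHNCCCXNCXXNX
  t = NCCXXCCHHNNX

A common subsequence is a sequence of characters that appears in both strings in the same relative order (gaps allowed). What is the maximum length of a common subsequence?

8

One common subsequence of length 8: N (s #1, t #1); then C (s #2, t #2); then C (s #3, t #3); then C (s #6, t #6); then C (s #7, t #7); then N (s #10, t #10); then N (s #14, t #11); then X (s #15, t #12), and the DP table's final entry dp[15][12] is also 8, so no common subsequence is longer.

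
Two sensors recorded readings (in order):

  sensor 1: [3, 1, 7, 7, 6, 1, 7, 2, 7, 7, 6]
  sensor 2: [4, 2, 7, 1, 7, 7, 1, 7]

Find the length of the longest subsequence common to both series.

Let dp[i][j] be the LCS length of the first i values of sensor 1 and the first j values of sensor 2. dp[i][j] = dp[i-1][j-1]+1 when the i-th and j-th values match, else max(dp[i-1][j], dp[i][j-1]).
    ·  4  2  7  1  7  7  1  7
 ·  0  0  0  0  0  0  0  0  0
 3  0  0  0  0  0  0  0  0  0
 1  0  0  0  0  1  1  1  1  1
 7  0  0  0  1  1  2  2  2  2
 7  0  0  0  1  1  2  3  3  3
 6  0  0  0  1  1  2  3  3  3
 1  0  0  0  1  2  2  3  4  4
 7  0  0  0  1  2  3  3  4  5
 2  0  0  1  1  2  3  3  4  5
 7  0  0  1  2  2  3  4  4  5
 7  0  0  1  2  2  3  4  4  5
 6  0  0  1  2  2  3  4  4  5
dp[11][8] = 5. One LCS (by backtracking along matches): 1, 7, 7, 1, 7.

5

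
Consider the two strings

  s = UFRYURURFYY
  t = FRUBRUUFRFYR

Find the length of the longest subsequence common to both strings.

Pick F at s[2]=t[1], R at s[3]=t[2], U at s[5]=t[3], R at s[6]=t[5], U at s[7]=t[7], R at s[8]=t[9], F at s[9]=t[10], Y at s[10]=t[11]; all 8 characters appear in both, in order. The LCS DP gives dp[11][12] = 8, so this is optimal.

8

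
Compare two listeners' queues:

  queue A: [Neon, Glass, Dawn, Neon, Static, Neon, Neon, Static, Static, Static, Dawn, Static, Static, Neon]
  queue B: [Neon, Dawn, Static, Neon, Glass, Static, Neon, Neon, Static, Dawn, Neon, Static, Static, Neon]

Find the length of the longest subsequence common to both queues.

Match Neon [1,1], Dawn [3,2], Neon [4,4], Static [5,6], Neon [6,7], Neon [7,8], Static [10,9], Dawn [11,10], Static [12,12], Static [13,13], Neon [14,14] — 11 songs in the same relative order in both. The LCS DP gives dp[14][14] = 11, so this is optimal.

11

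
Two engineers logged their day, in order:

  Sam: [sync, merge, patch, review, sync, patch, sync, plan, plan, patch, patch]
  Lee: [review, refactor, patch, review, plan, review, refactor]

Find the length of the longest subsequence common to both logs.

Match patch (Sam #3, Lee #3); then review (Sam #4, Lee #4); then plan (Sam #8, Lee #5) — 3 tasks in the same relative order in both. The LCS DP gives dp[11][7] = 3, so this is optimal.

3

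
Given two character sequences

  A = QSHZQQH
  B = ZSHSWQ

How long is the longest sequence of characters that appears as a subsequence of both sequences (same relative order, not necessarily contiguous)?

3

Let dp[i][j] be the LCS length of the first i characters of A and the first j characters of B. dp[i][j] = dp[i-1][j-1]+1 when the i-th and j-th characters match, else max(dp[i-1][j], dp[i][j-1]).
    ·  Z  S  H  S  W  Q
 ·  0  0  0  0  0  0  0
 Q  0  0  0  0  0  0  1
 S  0  0  1  1  1  1  1
 H  0  0  1  2  2  2  2
 Z  0  1  1  2  2  2  2
 Q  0  1  1  2  2  2  3
 Q  0  1  1  2  2  2  3
 H  0  1  1  2  2  2  3
dp[7][6] = 3. One LCS (by backtracking along matches): SHQ.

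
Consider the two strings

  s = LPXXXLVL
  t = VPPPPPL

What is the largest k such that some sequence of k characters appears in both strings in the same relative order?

2

Taking P [2,6], then L [8,7] gives a common subsequence of length 2. Since dp[8][7] = 2, nothing longer is possible.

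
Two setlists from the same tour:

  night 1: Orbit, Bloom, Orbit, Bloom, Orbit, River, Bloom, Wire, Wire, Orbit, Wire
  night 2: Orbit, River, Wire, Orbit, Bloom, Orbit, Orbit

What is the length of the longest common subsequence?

5

Taking Orbit at night 1[1]=night 2[1]; then Orbit at night 1[3]=night 2[4]; then Bloom at night 1[4]=night 2[5]; then Orbit at night 1[5]=night 2[6]; then Orbit at night 1[10]=night 2[7] gives a common subsequence of length 5, and the DP table's final entry dp[11][7] is also 5, so no common subsequence is longer.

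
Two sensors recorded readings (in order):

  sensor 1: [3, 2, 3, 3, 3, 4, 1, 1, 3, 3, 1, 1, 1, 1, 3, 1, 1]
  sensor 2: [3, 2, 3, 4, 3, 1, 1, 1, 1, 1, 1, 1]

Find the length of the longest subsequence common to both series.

One common subsequence of length 11: 3 [1,1] → 2 [2,2] → 3 [3,3] → 3 [5,5] → 1 [8,6] → 1 [11,7] → 1 [12,8] → 1 [13,9] → 1 [14,10] → 1 [16,11] → 1 [17,12]. Since dp[17][12] = 11, nothing longer is possible.

11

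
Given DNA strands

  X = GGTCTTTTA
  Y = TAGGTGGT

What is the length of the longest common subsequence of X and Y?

4

One common subsequence of length 4: G [1,3]; then G [2,4]; then T [3,5]; then T [8,8]. The LCS DP gives dp[9][8] = 4, so this is optimal.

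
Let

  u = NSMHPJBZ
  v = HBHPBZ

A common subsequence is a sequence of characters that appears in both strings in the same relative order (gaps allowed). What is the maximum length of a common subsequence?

One common subsequence of length 4: H at u[4]=v[3], P at u[5]=v[4], B at u[7]=v[5], Z at u[8]=v[6]. The LCS DP gives dp[8][6] = 4, so this is optimal.

4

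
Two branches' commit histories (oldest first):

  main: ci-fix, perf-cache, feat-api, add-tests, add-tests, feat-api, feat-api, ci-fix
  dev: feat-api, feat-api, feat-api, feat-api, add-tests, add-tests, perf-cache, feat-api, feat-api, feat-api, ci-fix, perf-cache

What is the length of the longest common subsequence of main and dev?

6

Match feat-api (main #3, dev #4); then add-tests (main #4, dev #5); then add-tests (main #5, dev #6); then feat-api (main #6, dev #9); then feat-api (main #7, dev #10); then ci-fix (main #8, dev #11) — 6 commits in the same relative order in both. The LCS DP gives dp[8][12] = 6, so this is optimal.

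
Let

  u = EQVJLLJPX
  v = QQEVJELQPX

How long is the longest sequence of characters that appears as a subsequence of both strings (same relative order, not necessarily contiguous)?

6

Let dp[i][j] be the LCS length of the first i characters of u and the first j characters of v. dp[i][j] = dp[i-1][j-1]+1 when the i-th and j-th characters match, else max(dp[i-1][j], dp[i][j-1]).
    ·  Q  Q  E  V  J  E  L  Q  P  X
 ·  0  0  0  0  0  0  0  0  0  0  0
 E  0  0  0  1  1  1  1  1  1  1  1
 Q  0  1  1  1  1  1  1  1  2  2  2
 V  0  1  1  1  2  2  2  2  2  2  2
 J  0  1  1  1  2  3  3  3  3  3  3
 L  0  1  1  1  2  3  3  4  4  4  4
 L  0  1  1  1  2  3  3  4  4  4  4
 J  0  1  1  1  2  3  3  4  4  4  4
 P  0  1  1  1  2  3  3  4  4  5  5
 X  0  1  1  1  2  3  3  4  4  5  6
dp[9][10] = 6. One LCS (by backtracking along matches): EVJLPX.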